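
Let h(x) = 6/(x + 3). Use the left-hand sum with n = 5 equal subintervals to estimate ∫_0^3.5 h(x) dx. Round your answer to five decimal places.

Δx = (3.5 − 0)/5 = 0.7.
Left endpoints: 0, 0.7, 1.4, 2.1, 2.8.
h(0) = 2, h(0.7) = 60/37, h(1.4) = 15/11, h(2.1) = 20/17, h(2.8) = 30/29.
Sum = Δx · [h(0) + h(0.7) + h(1.4) + h(2.1) + h(2.8)].
Sum ≈ 5.03735.

5.03735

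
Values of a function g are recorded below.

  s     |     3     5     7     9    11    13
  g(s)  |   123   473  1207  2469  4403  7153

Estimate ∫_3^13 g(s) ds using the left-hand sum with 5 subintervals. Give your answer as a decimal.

17350

Δs = 2.
Sum = 2·[123 + 473 + 1207 + 2469 + 4403] = 17350.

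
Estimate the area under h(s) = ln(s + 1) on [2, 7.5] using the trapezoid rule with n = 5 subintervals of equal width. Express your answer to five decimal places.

Δs = (7.5 − 2)/5 = 1.1.
h(2) ≈ 1.09861, h(3.1) ≈ 1.41099, h(4.2) ≈ 1.64866, h(5.3) ≈ 1.84055, h(6.4) ≈ 2.00148, h(7.5) ≈ 2.14007.
T_5 = (Δs/2)·[h(s_0) + 2h(s_1) + ... + 2h(s_{4}) + h(s_5)].
Sum ≈ 9.37312.

9.37312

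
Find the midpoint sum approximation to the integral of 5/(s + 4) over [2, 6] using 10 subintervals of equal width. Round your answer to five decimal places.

2.55354

Δs = (6 − 2)/10 = 0.4.
Midpoints: 2.2, 2.6, 3, 3.4, 3.8, 4.2, 4.6, 5, 5.4, 5.8.
f(2.2) = 25/31, f(2.6) = 25/33, f(3) = 5/7, f(3.4) = 25/37, f(3.8) = 25/39, f(4.2) = 25/41, f(4.6) = 25/43, f(5) = 5/9, f(5.4) = 25/47, f(5.8) = 25/49.
Sum = Δs · [f(2.2) + f(2.6) + f(3) + ...].
Sum ≈ 2.55354.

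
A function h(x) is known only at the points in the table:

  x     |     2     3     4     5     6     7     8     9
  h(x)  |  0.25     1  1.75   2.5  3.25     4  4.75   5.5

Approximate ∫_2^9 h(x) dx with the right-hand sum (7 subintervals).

Δx = 1.
Sum = 1·[1 + 1.75 + 2.5 + 3.25 + 4 + 4.75 + 5.5] = 22.75.

22.75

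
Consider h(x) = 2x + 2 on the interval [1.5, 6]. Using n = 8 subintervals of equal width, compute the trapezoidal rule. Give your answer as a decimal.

42.75

Δx = (6 − 1.5)/8 = 0.5625.
h(1.5) = 5, h(2.0625) = 6.125, h(2.625) = 7.25, h(3.1875) = 8.375, h(3.75) = 9.5, h(4.3125) = 10.625, h(4.875) = 11.75, h(5.4375) = 12.875, h(6) = 14.
T_8 = (Δx/2)·[h(x_0) + 2h(x_1) + ... + 2h(x_{7}) + h(x_8)].
Sum = 42.75.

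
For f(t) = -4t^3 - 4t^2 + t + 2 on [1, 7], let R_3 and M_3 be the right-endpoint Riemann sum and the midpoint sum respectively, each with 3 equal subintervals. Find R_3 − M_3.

-1866

R_3 = -4582.
M_3 = -2716.
R_3 − M_3 = -1866.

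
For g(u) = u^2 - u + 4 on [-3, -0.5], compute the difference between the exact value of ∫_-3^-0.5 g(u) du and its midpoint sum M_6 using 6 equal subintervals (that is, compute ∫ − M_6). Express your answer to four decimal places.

Exact integral: ∫_-3^-0.5 g(u) du ≈ 23.333333.
M_6 ≈ 23.297164.
Error ≈ 23.333333 − 23.297164 ≈ 0.0362.

0.0362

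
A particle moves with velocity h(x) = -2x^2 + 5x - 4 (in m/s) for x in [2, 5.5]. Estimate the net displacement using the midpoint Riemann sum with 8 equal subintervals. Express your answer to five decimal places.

-53.84668

Δx = (5.5 − 2)/8 = 0.4375.
Midpoints: 2.21875, 2.65625, 3.09375, 3.53125, 3.96875, 4.40625, 4.84375, 5.28125.
h(2.21875) = -1409/512, h(2.65625) = -2473/512, h(3.09375) = -3929/512, h(3.53125) = -5777/512, h(3.96875) = -8017/512, h(4.40625) = -10649/512, h(4.84375) = -13673/512, h(5.28125) = -17089/512.
Sum = Δx · [h(2.21875) + h(2.65625) + h(3.09375) + ...].
Sum ≈ -53.84668.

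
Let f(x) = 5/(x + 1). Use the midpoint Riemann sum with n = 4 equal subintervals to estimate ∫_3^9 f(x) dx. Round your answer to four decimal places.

4.5575

Δx = (9 − 3)/4 = 1.5.
Midpoints: 3.75, 5.25, 6.75, 8.25.
f(3.75) = 20/19, f(5.25) = 0.8, f(6.75) = 20/31, f(8.25) = 20/37.
Sum = Δx · [f(3.75) + f(5.25) + f(6.75) + f(8.25)].
Sum ≈ 4.5575.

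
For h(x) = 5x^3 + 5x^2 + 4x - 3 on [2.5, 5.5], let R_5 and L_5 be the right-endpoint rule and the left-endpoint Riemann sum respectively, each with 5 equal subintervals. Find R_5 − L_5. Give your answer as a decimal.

531.45

R_5 = 1662.675.
L_5 = 1131.225.
R_5 − L_5 = 531.45.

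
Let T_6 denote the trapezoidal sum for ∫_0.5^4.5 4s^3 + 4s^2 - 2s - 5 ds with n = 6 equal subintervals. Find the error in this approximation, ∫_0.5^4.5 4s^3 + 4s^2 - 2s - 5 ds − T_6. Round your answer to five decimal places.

-10.07407

Exact integral: ∫_0.5^4.5 f(s) ds ≈ 491.3333333.
T_6 ≈ 501.4074074.
Error ≈ 491.3333333 − 501.4074074 ≈ -10.07407.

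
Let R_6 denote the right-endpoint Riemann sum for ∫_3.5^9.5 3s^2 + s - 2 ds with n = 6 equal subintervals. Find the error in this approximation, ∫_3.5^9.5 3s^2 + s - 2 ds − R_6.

-123

Exact integral: ∫_3.5^9.5 f(s) ds = 841.5.
R_6 = 964.5.
Error = 841.5 − 964.5 = -123.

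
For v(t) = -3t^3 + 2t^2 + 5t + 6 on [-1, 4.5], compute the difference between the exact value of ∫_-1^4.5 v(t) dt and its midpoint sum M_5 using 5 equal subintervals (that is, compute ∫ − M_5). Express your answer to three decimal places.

Exact integral: ∫_-1^4.5 v(t) dt ≈ -164.25521.
M_5 = -156.6296875.
Error ≈ -164.25521 − (-156.6296875) ≈ -7.626.

-7.626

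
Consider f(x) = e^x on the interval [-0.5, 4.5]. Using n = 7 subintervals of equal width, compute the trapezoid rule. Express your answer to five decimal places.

Δx = (4.5 − (-0.5))/7 = 5/7.
f(-0.5) ≈ 0.60653, f(3/14) ≈ 1.23898, f(13/14) ≈ 2.53089, f(23/14) ≈ 5.16992, f(33/14) ≈ 10.56073, f(43/14) ≈ 21.57270, f(53/14) ≈ 44.06714, f(4.5) ≈ 90.01713.
T_7 = (Δx/2)·[f(x_0) + 2f(x_1) + ... + 2f(x_{6}) + f(x_7)].
Sum ≈ 93.18013.

93.18013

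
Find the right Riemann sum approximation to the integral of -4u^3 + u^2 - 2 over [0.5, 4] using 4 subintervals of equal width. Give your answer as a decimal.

-358.1484375

Δu = (4 − 0.5)/4 = 0.875.
Right endpoints: 1.375, 2.25, 3.125, 4.
f(1.375) = -10.5078125, f(2.25) = -42.5, f(3.125) = -114.3046875, f(4) = -242.
Sum = Δu · [f(1.375) + f(2.25) + f(3.125) + f(4)].
Sum = -358.1484375.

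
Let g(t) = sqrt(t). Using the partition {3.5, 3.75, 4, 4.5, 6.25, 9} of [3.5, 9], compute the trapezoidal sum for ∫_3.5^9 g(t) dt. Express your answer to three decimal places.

Subinterval widths: 0.25, 0.25, 0.5, 1.75, 2.75.
g(3.5) ≈ 1.871, g(3.75) ≈ 1.936, g(4) ≈ 2.000, g(4.5) ≈ 2.121, g(6.25) ≈ 2.500, g(9) ≈ 3.000.
On each subinterval the trapezoid contributes (Δt_i/2)·[g(t_{i-1}) + g(t_i)].
Sum ≈ 13.604.

13.604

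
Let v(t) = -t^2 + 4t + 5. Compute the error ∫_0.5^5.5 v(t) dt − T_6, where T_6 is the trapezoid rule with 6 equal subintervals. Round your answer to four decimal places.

0.5787

Exact integral: ∫_0.5^5.5 v(t) dt ≈ 29.583333.
T_6 ≈ 29.004630.
Error ≈ 29.583333 − 29.004630 ≈ 0.5787.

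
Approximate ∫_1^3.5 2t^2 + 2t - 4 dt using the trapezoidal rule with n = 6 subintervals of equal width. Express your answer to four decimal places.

29.3113

Δt = (3.5 − 1)/6 = 5/12.
f(1) = 0, f(17/12) = 205/72, f(11/6) = 115/18, f(2.25) = 10.625, f(8/3) = 140/9, f(37/12) = 1525/72, f(3.5) = 27.5.
T_6 = (Δt/2)·[f(t_0) + 2f(t_1) + ... + 2f(t_{5}) + f(t_6)].
Sum ≈ 29.3113.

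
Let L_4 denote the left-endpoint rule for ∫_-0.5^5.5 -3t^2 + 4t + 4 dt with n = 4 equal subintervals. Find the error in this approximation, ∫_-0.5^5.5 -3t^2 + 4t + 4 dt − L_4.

-42.75

Exact integral: ∫_-0.5^5.5 f(t) dt = -82.5.
L_4 = -39.75.
Error = -82.5 − (-39.75) = -42.75.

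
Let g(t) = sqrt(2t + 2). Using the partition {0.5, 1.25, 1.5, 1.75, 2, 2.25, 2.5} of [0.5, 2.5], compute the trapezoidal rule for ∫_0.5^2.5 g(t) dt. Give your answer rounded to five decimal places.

4.43597

Subinterval widths: 0.75, 0.25, 0.25, 0.25, 0.25, 0.25.
g(0.5) ≈ 1.73205, g(1.25) ≈ 2.12132, g(1.5) ≈ 2.23607, g(1.75) ≈ 2.34521, g(2) ≈ 2.44949, g(2.25) ≈ 2.54951, g(2.5) ≈ 2.64575.
On each subinterval the trapezoid contributes (Δt_i/2)·[g(t_{i-1}) + g(t_i)].
Sum ≈ 4.43597.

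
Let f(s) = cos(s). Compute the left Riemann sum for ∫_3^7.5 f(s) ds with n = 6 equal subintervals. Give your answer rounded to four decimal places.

Δs = (7.5 − 3)/6 = 0.75.
Left endpoints: 3, 3.75, 4.5, 5.25, 6, 6.75.
f(3) ≈ -0.9900, f(3.75) ≈ -0.8206, f(4.5) ≈ -0.2108, f(5.25) ≈ 0.5121, f(6) ≈ 0.9602, f(6.75) ≈ 0.8930.
Sum = Δs · [f(3) + f(3.75) + f(4.5) + ...].
Sum ≈ 0.2579.

0.2579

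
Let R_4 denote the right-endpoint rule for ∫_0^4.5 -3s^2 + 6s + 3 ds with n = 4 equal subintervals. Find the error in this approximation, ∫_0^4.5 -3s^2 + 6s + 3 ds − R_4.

Exact integral: ∫_0^4.5 f(s) ds = -16.875.
R_4 = -38.70703125.
Error = -16.875 − (-38.70703125) = 21.83203125.

21.83203125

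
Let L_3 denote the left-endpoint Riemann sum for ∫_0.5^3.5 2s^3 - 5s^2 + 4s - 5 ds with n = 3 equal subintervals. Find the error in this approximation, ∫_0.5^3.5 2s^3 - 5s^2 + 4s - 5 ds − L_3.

15.25

Exact integral: ∫_0.5^3.5 f(s) ds = 12.75.
L_3 = -2.5.
Error = 12.75 − (-2.5) = 15.25.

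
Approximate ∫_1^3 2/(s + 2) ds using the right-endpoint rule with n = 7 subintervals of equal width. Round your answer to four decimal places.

Δs = (3 − 1)/7 = 2/7.
Right endpoints: 9/7, 11/7, 13/7, 15/7, 17/7, 19/7, 3.
f(9/7) = 14/23, f(11/7) = 0.56, f(13/7) = 14/27, f(15/7) = 14/29, f(17/7) = 14/31, f(19/7) = 14/33, f(3) = 0.4.
Sum = Δs · [f(9/7) + f(11/7) + f(13/7) + ...].
Sum ≈ 0.9845.

0.9845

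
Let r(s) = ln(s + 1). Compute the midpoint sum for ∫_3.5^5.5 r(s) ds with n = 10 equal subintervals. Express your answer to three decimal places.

3.398

Δs = (5.5 − 3.5)/10 = 0.2.
Midpoints: 3.6, 3.8, 4, 4.2, 4.4, 4.6, 4.8, 5, 5.2, 5.4.
r(3.6) ≈ 1.526, r(3.8) ≈ 1.569, r(4) ≈ 1.609, r(4.2) ≈ 1.649, r(4.4) ≈ 1.686, r(4.6) ≈ 1.723, r(4.8) ≈ 1.758, r(5) ≈ 1.792, r(5.2) ≈ 1.825, r(5.4) ≈ 1.856.
Sum = Δs · [r(3.6) + r(3.8) + r(4) + ...].
Sum ≈ 3.398.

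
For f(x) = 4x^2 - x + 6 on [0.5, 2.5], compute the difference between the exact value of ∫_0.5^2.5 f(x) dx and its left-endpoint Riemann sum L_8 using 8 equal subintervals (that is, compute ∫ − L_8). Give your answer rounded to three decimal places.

Exact integral: ∫_0.5^2.5 f(x) dx ≈ 29.66667.
L_8 = 27.
Error ≈ 29.66667 − 27 ≈ 2.667.

2.667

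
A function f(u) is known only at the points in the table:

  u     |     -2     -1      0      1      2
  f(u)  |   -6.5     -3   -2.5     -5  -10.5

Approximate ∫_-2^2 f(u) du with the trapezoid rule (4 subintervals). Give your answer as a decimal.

-19

Δu = 1.
T_4 = (1/2)·[(-6.5) + 2·(-3) + 2·(-2.5) + 2·(-5) + (-10.5)] = -19.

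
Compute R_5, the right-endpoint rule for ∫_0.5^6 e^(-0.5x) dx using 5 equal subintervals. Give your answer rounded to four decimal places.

Δx = (6 − 0.5)/5 = 1.1.
Right endpoints: 1.6, 2.7, 3.8, 4.9, 6.
f(1.6) ≈ 0.4493, f(2.7) ≈ 0.2592, f(3.8) ≈ 0.1496, f(4.9) ≈ 0.0863, f(6) ≈ 0.0498.
Sum = Δx · [f(1.6) + f(2.7) + f(3.8) + f(4.9) + f(6)].
Sum ≈ 1.0936.

1.0936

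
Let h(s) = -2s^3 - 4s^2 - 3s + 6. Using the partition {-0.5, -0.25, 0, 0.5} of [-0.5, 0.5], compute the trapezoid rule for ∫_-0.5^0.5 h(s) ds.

Subinterval widths: 0.25, 0.25, 0.5.
h(-0.5) = 6.75, h(-0.25) = 6.53125, h(0) = 6, h(0.5) = 3.25.
On each subinterval the trapezoid contributes (Δs_i/2)·[h(s_{i-1}) + h(s_i)].
Sum = 5.5390625.

5.5390625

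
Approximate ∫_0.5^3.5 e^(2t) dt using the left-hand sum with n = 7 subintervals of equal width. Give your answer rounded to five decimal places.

345.63129

Δt = (3.5 − 0.5)/7 = 3/7.
Left endpoints: 0.5, 13/14, 19/14, 25/14, 31/14, 37/14, 43/14.
f(0.5) ≈ 2.71828, f(13/14) ≈ 6.40541, f(19/14) ≈ 15.09382, f(25/14) ≈ 35.56737, f(31/14) ≈ 83.81160, f(37/14) ≈ 197.49520, f(43/14) ≈ 465.38133.
Sum = Δt · [f(0.5) + f(13/14) + f(19/14) + ...].
Sum ≈ 345.63129.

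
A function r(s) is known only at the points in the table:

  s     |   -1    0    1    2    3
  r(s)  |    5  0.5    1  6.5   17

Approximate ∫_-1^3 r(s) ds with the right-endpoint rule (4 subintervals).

Δs = 1.
Sum = 1·[0.5 + 1 + 6.5 + 17] = 25.

25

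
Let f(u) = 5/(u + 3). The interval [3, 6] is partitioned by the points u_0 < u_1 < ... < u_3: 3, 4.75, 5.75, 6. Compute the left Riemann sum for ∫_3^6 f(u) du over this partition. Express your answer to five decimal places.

Subinterval widths: 1.75, 1, 0.25.
Left endpoints: 3, 4.75, 5.75.
f(3) = 5/6, f(4.75) = 20/31, f(5.75) = 4/7.
Sum = Σ Δu_i · f(u_i).
Sum ≈ 2.24635.

2.24635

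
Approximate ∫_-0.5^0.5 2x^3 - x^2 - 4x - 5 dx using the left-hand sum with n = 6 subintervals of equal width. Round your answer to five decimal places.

-4.79630

Δx = (0.5 − (-0.5))/6 = 1/6.
Left endpoints: -0.5, -1/3, -1/6, 0, 1/6, 1/3.
f(-0.5) = -3.5, f(-1/3) = -104/27, f(-1/6) = -118/27, f(0) = -5, f(1/6) = -307/54, f(1/3) = -172/27.
Sum = Δx · [f(-0.5) + f(-1/3) + f(-1/6) + ...].
Sum ≈ -4.79630.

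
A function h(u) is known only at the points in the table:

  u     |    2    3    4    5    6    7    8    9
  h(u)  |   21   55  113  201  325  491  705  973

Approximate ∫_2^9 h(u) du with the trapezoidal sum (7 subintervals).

2387

Δu = 1.
T_7 = (1/2)·[21 + 2·55 + 2·113 + 2·201 + 2·325 + 2·491 + 2·705 + 973] = 2387.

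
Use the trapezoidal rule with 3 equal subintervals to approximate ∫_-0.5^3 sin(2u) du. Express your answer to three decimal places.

Δu = (3 − (-0.5))/3 = 7/6.
f(-0.5) ≈ -0.841, f(2/3) ≈ 0.972, f(11/6) ≈ -0.501, f(3) ≈ -0.279.
T_3 = (Δu/2)·[f(u_0) + 2f(u_1) + 2f(u_2) + f(u_3)].
Sum ≈ -0.105.

-0.105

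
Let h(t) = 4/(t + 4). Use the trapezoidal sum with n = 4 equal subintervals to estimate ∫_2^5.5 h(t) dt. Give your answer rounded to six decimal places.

Δt = (5.5 − 2)/4 = 0.875.
h(2) = 2/3, h(2.875) = 32/55, h(3.75) = 16/31, h(4.625) = 32/69, h(5.5) = 8/19.
T_4 = (Δt/2)·[h(t_0) + 2h(t_1) + 2h(t_2) + 2h(t_3) + h(t_4)].
Sum ≈ 1.842378.

1.842378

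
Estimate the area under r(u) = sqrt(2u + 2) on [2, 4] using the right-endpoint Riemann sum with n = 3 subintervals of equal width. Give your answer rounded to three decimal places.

Δu = (4 − 2)/3 = 2/3.
Right endpoints: 8/3, 10/3, 4.
r(8/3) ≈ 2.708, r(10/3) ≈ 2.944, r(4) ≈ 3.162.
Sum = Δu · [r(8/3) + r(10/3) + r(4)].
Sum ≈ 5.876.

5.876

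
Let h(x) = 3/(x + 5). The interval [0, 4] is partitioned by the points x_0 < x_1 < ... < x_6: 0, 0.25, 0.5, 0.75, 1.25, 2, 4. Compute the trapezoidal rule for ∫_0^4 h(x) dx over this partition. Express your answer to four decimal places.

1.7725

Subinterval widths: 0.25, 0.25, 0.25, 0.5, 0.75, 2.
h(0) = 0.6, h(0.25) = 4/7, h(0.5) = 6/11, h(0.75) = 12/23, h(1.25) = 0.48, h(2) = 3/7, h(4) = 1/3.
On each subinterval the trapezoid contributes (Δx_i/2)·[h(x_{i-1}) + h(x_i)].
Sum ≈ 1.7725.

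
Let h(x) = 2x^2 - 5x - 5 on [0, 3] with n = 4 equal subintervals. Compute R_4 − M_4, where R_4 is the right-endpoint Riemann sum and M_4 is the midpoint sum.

1.96875

R_4 = -17.8125.
M_4 = -19.78125.
R_4 − M_4 = 1.96875.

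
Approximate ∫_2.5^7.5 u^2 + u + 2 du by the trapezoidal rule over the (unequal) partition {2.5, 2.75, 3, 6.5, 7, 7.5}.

Subinterval widths: 0.25, 0.25, 3.5, 0.5, 0.5.
f(2.5) = 10.75, f(2.75) = 12.3125, f(3) = 14, f(6.5) = 50.75, f(7) = 58, f(7.5) = 65.75.
On each subinterval the trapezoid contributes (Δu_i/2)·[f(u_{i-1}) + f(u_i)].
Sum = 177.609375.

177.609375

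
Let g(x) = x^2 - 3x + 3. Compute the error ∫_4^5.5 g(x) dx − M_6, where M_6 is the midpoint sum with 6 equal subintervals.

Exact integral: ∫_4^5.5 g(x) dx = 17.25.
M_6 = 17.2421875.
Error = 17.25 − 17.2421875 = 0.0078125.

0.0078125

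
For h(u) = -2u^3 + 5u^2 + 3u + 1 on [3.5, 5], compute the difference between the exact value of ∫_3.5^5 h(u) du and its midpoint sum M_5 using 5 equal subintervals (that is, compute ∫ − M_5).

-0.230625

Exact integral: ∫_3.5^5 h(u) du = -79.96875.
M_5 = -79.738125.
Error = -79.96875 − (-79.738125) = -0.230625.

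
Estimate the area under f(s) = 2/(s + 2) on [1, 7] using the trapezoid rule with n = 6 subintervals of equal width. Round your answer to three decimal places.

Δs = (7 − 1)/6 = 1.
f(1) = 2/3, f(2) = 0.5, f(3) = 0.4, f(4) = 1/3, f(5) = 2/7, f(6) = 0.25, f(7) = 2/9.
T_6 = (Δs/2)·[f(s_0) + 2f(s_1) + ... + 2f(s_{5}) + f(s_6)].
Sum ≈ 2.213.

2.213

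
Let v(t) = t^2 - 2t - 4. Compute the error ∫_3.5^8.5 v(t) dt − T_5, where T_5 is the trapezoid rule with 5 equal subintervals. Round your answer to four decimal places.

-0.8333

Exact integral: ∫_3.5^8.5 v(t) dt ≈ 110.416667.
T_5 = 111.25.
Error ≈ 110.416667 − 111.25 ≈ -0.8333.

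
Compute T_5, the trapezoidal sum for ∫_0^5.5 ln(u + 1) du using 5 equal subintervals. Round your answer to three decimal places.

Δu = (5.5 − 0)/5 = 1.1.
f(0) ≈ 0.000, f(1.1) ≈ 0.742, f(2.2) ≈ 1.163, f(3.3) ≈ 1.459, f(4.4) ≈ 1.686, f(5.5) ≈ 1.872.
T_5 = (Δu/2)·[f(u_0) + 2f(u_1) + ... + 2f(u_{4}) + f(u_5)].
Sum ≈ 6.585.

6.585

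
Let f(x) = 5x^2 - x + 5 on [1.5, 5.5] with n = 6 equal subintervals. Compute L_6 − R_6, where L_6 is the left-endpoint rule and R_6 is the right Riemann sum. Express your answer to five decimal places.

L_6 ≈ 233.8148148.
R_6 ≈ 324.4814815.
L_6 − R_6 ≈ -90.66667.

-90.66667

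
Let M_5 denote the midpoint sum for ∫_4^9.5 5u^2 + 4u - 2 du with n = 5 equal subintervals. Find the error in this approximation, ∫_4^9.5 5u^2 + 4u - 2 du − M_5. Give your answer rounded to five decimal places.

2.77292

Exact integral: ∫_4^9.5 f(u) du ≈ 1459.7916667.
M_5 = 1457.01875.
Error ≈ 1459.7916667 − 1457.01875 ≈ 2.77292.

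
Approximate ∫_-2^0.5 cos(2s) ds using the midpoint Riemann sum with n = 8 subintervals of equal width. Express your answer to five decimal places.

0.04303

Δs = (0.5 − (-2))/8 = 0.3125.
Midpoints: -1.84375, -1.53125, -1.21875, -0.90625, -0.59375, -0.28125, 0.03125, 0.34375.
f(-1.84375) ≈ -0.85466, f(-1.53125) ≈ -0.99687, f(-1.21875) ≈ -0.76220, f(-0.90625) ≈ -0.23936, f(-0.59375) ≈ 0.37398, f(-0.28125) ≈ 0.84592, f(0.03125) ≈ 0.99805, f(0.34375) ≈ 0.77283.
Sum = Δs · [f(-1.84375) + f(-1.53125) + f(-1.21875) + ...].
Sum ≈ 0.04303.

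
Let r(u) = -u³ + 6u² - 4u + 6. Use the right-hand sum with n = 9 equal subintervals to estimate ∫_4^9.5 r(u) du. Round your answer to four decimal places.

Δu = (9.5 − 4)/9 = 11/18.
Right endpoints: 83/18, 47/9, 35/6, 58/9, 127/18, 23/3, 149/18, 80/9, 9.5.
r(83/18) = 99649/5832, r(47/9) = 4609/729, r(35/6) = -2519/216, r(58/9) = -27874/729, r(127/18) = -436051/5832, r(23/3) = -3311/27, r(149/18) = -1068353/5832, r(80/9) = -187946/729, r(9.5) = -347.875.
Sum = Δu · [r(83/18) + r(47/9) + r(35/6) + ...].
Sum ≈ -618.9113.

-618.9113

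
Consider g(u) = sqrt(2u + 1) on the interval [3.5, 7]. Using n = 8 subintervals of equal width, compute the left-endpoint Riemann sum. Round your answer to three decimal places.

Δu = (7 − 3.5)/8 = 0.4375.
Left endpoints: 3.5, 3.9375, 4.375, 4.8125, 5.25, 5.6875, 6.125, 6.5625.
g(3.5) ≈ 2.828, g(3.9375) ≈ 2.979, g(4.375) ≈ 3.122, g(4.8125) ≈ 3.260, g(5.25) ≈ 3.391, g(5.6875) ≈ 3.518, g(6.125) ≈ 3.640, g(6.5625) ≈ 3.758.
Sum = Δu · [g(3.5) + g(3.9375) + g(4.375) + ...].
Sum ≈ 11.592.

11.592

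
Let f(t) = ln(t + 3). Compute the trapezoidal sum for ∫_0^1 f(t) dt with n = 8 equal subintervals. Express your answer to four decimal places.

Δt = (1 − 0)/8 = 0.125.
f(0) ≈ 1.0986, f(0.125) ≈ 1.1394, f(0.25) ≈ 1.1787, f(0.375) ≈ 1.2164, f(0.5) ≈ 1.2528, f(0.625) ≈ 1.2879, f(0.75) ≈ 1.3218, f(0.875) ≈ 1.3545, f(1) ≈ 1.3863.
T_8 = (Δt/2)·[f(t_0) + 2f(t_1) + ... + 2f(t_{7}) + f(t_8)].
Sum ≈ 1.2492.

1.2492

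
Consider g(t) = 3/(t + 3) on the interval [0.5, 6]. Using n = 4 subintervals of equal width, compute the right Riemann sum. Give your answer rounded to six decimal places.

2.505471

Δt = (6 − 0.5)/4 = 1.375.
Right endpoints: 1.875, 3.25, 4.625, 6.
g(1.875) = 8/13, g(3.25) = 0.48, g(4.625) = 24/61, g(6) = 1/3.
Sum = Δt · [g(1.875) + g(3.25) + g(4.625) + g(6)].
Sum ≈ 2.505471.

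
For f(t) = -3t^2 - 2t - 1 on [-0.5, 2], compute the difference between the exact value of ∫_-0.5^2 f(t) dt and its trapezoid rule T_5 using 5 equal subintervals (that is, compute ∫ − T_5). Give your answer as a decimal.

Exact integral: ∫_-0.5^2 f(t) dt = -14.375.
T_5 = -14.6875.
Error = -14.375 − (-14.6875) = 0.3125.

0.3125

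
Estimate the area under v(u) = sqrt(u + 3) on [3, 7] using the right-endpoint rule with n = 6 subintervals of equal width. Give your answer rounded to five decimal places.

11.51978

Δu = (7 − 3)/6 = 2/3.
Right endpoints: 11/3, 13/3, 5, 17/3, 19/3, 7.
v(11/3) ≈ 2.58199, v(13/3) ≈ 2.70801, v(5) ≈ 2.82843, v(17/3) ≈ 2.94392, v(19/3) ≈ 3.05505, v(7) ≈ 3.16228.
Sum = Δu · [v(11/3) + v(13/3) + v(5) + ...].
Sum ≈ 11.51978.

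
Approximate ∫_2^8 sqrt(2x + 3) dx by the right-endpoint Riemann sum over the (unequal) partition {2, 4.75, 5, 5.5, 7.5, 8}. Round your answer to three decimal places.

Subinterval widths: 2.75, 0.25, 0.5, 2, 0.5.
Right endpoints: 4.75, 5, 5.5, 7.5, 8.
f(4.75) ≈ 3.536, f(5) ≈ 3.606, f(5.5) ≈ 3.742, f(7.5) ≈ 4.243, f(8) ≈ 4.359.
Sum = Σ Δx_i · f(x_i).
Sum ≈ 23.160.

23.160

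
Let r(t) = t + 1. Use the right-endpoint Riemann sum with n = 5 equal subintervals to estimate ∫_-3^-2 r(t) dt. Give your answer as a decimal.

Δt = (-2 − (-3))/5 = 0.2.
Right endpoints: -2.8, -2.6, -2.4, -2.2, -2.
r(-2.8) = -1.8, r(-2.6) = -1.6, r(-2.4) = -1.4, r(-2.2) = -1.2, r(-2) = -1.
Sum = Δt · [r(-2.8) + r(-2.6) + r(-2.4) + r(-2.2) + r(-2)].
Sum = -1.4.

-1.4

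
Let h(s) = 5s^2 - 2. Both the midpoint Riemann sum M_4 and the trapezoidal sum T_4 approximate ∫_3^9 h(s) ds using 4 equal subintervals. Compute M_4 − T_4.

-16.875

M_4 = 1152.375.
T_4 = 1169.25.
M_4 − T_4 = -16.875.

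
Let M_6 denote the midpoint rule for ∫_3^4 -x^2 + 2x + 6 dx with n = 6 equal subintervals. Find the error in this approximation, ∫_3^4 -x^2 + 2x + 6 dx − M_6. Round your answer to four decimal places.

-0.0023

Exact integral: ∫_3^4 f(x) dx ≈ 0.666667.
M_6 ≈ 0.668981.
Error ≈ 0.666667 − 0.668981 ≈ -0.0023.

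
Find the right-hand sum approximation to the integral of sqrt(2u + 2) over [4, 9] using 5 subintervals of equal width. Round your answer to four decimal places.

19.9205

Δu = (9 − 4)/5 = 1.
Right endpoints: 5, 6, 7, 8, 9.
f(5) ≈ 3.4641, f(6) ≈ 3.7417, f(7) ≈ 4.0000, f(8) ≈ 4.2426, f(9) ≈ 4.4721.
Sum = Δu · [f(5) + f(6) + f(7) + f(8) + f(9)].
Sum ≈ 19.9205.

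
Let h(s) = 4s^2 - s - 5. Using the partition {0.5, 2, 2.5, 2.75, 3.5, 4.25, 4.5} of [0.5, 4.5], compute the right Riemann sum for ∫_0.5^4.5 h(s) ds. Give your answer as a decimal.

123.375

Subinterval widths: 1.5, 0.5, 0.25, 0.75, 0.75, 0.25.
Right endpoints: 2, 2.5, 2.75, 3.5, 4.25, 4.5.
h(2) = 9, h(2.5) = 17.5, h(2.75) = 22.5, h(3.5) = 40.5, h(4.25) = 63, h(4.5) = 71.5.
Sum = Σ Δs_i · h(s_i).
Sum = 123.375.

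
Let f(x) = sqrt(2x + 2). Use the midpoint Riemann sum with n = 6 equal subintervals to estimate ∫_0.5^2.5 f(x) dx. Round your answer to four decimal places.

4.4423

Δx = (2.5 − 0.5)/6 = 1/3.
Midpoints: 2/3, 1, 4/3, 5/3, 2, 7/3.
f(2/3) ≈ 1.8257, f(1) ≈ 2.0000, f(4/3) ≈ 2.1602, f(5/3) ≈ 2.3094, f(2) ≈ 2.4495, f(7/3) ≈ 2.5820.
Sum = Δx · [f(2/3) + f(1) + f(4/3) + ...].
Sum ≈ 4.4423.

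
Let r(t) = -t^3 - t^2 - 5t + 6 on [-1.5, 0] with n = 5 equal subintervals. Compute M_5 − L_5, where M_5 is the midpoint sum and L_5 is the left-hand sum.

M_5 = 14.7515625.
L_5 = 16.0875.
M_5 − L_5 = -1.3359375.

-1.3359375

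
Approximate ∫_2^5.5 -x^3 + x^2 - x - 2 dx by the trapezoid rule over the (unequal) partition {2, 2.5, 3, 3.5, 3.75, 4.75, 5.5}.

-195.546875

Subinterval widths: 0.5, 0.5, 0.5, 0.25, 1, 0.75.
f(2) = -8, f(2.5) = -13.875, f(3) = -23, f(3.5) = -36.125, f(3.75) = -44.421875, f(4.75) = -91.359375, f(5.5) = -143.625.
On each subinterval the trapezoid contributes (Δx_i/2)·[f(x_{i-1}) + f(x_i)].
Sum = -195.546875.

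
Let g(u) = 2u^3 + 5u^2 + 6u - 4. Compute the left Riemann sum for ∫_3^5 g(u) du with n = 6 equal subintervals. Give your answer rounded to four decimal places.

428.4074

Δu = (5 − 3)/6 = 1/3.
Left endpoints: 3, 10/3, 11/3, 4, 13/3, 14/3.
g(3) = 113, g(10/3) = 3932/27, g(11/3) = 4963/27, g(4) = 228, g(13/3) = 7523/27, g(14/3) = 9076/27.
Sum = Δu · [g(3) + g(10/3) + g(11/3) + ...].
Sum ≈ 428.4074.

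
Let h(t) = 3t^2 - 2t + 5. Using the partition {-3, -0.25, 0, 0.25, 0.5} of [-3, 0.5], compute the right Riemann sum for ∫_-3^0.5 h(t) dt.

Subinterval widths: 2.75, 0.25, 0.25, 0.25.
Right endpoints: -0.25, 0, 0.25, 0.5.
h(-0.25) = 5.6875, h(0) = 5, h(0.25) = 4.6875, h(0.5) = 4.75.
Sum = Σ Δt_i · h(t_i).
Sum = 19.25.

19.25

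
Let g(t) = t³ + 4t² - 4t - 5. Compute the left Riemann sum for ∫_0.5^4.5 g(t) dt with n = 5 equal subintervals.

106.74

Δt = (4.5 − 0.5)/5 = 0.8.
Left endpoints: 0.5, 1.3, 2.1, 2.9, 3.7.
g(0.5) = -5.875, g(1.3) = -1.243, g(2.1) = 13.501, g(2.9) = 41.429, g(3.7) = 85.613.
Sum = Δt · [g(0.5) + g(1.3) + g(2.1) + g(2.9) + g(3.7)].
Sum = 106.74.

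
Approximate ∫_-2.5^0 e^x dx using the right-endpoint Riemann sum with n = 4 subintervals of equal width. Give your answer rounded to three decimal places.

Δx = (0 − (-2.5))/4 = 0.625.
Right endpoints: -1.875, -1.25, -0.625, 0.
f(-1.875) ≈ 0.153, f(-1.25) ≈ 0.287, f(-0.625) ≈ 0.535, f(0) ≈ 1.000.
Sum = Δx · [f(-1.875) + f(-1.25) + f(-0.625) + f(0)].
Sum ≈ 1.234.

1.234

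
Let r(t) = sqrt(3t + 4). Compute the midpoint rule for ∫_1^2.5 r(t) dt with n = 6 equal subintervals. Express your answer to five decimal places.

4.55102

Δt = (2.5 − 1)/6 = 0.25.
Midpoints: 1.125, 1.375, 1.625, 1.875, 2.125, 2.375.
r(1.125) ≈ 2.71570, r(1.375) ≈ 2.85044, r(1.625) ≈ 2.97909, r(1.875) ≈ 3.10242, r(2.125) ≈ 3.22102, r(2.375) ≈ 3.33542.
Sum = Δt · [r(1.125) + r(1.375) + r(1.625) + ...].
Sum ≈ 4.55102.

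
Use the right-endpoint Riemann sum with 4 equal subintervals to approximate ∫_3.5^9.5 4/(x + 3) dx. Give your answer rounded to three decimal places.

2.407

Δx = (9.5 − 3.5)/4 = 1.5.
Right endpoints: 5, 6.5, 8, 9.5.
f(5) = 0.5, f(6.5) = 8/19, f(8) = 4/11, f(9.5) = 0.32.
Sum = Δx · [f(5) + f(6.5) + f(8) + f(9.5)].
Sum ≈ 2.407.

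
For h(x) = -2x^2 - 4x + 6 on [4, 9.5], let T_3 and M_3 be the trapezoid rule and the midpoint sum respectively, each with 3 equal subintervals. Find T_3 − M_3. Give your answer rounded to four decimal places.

-9.2431

T_3 ≈ -650.578704.
M_3 ≈ -641.335648.
T_3 − M_3 ≈ -9.2431.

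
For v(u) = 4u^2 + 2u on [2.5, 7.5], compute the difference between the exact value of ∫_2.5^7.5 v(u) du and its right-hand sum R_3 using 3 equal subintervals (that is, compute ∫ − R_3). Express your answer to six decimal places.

-184.259259

Exact integral: ∫_2.5^7.5 v(u) du ≈ 591.66666667.
R_3 ≈ 775.92592593.
Error ≈ 591.66666667 − 775.92592593 ≈ -184.259259.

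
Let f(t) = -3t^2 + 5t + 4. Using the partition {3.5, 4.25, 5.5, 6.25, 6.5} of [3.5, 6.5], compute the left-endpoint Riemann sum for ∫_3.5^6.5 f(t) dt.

Subinterval widths: 0.75, 1.25, 0.75, 0.25.
Left endpoints: 3.5, 4.25, 5.5, 6.25.
f(3.5) = -15.25, f(4.25) = -28.9375, f(5.5) = -59.25, f(6.25) = -81.9375.
Sum = Σ Δt_i · f(t_i).
Sum = -112.53125.

-112.53125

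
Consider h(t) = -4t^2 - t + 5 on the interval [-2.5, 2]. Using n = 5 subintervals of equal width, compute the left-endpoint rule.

Δt = (2 − (-2.5))/5 = 0.9.
Left endpoints: -2.5, -1.6, -0.7, 0.2, 1.1.
h(-2.5) = -17.5, h(-1.6) = -3.64, h(-0.7) = 3.74, h(0.2) = 4.64, h(1.1) = -0.94.
Sum = Δt · [h(-2.5) + h(-1.6) + h(-0.7) + h(0.2) + h(1.1)].
Sum = -12.33.

-12.33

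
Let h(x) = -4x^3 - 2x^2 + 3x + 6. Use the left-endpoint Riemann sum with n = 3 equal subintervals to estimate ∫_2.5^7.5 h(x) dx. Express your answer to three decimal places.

-2009.352

Δx = (7.5 − 2.5)/3 = 5/3.
Left endpoints: 2.5, 25/6, 35/6.
h(2.5) = -61.5, h(25/6) = -16501/54, h(35/6) = -45281/54.
Sum = Δx · [h(2.5) + h(25/6) + h(35/6)].
Sum ≈ -2009.352.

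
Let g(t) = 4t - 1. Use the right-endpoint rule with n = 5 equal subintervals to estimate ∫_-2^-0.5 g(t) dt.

Δt = (-0.5 − (-2))/5 = 0.3.
Right endpoints: -1.7, -1.4, -1.1, -0.8, -0.5.
g(-1.7) = -7.8, g(-1.4) = -6.6, g(-1.1) = -5.4, g(-0.8) = -4.2, g(-0.5) = -3.
Sum = Δt · [g(-1.7) + g(-1.4) + g(-1.1) + g(-0.8) + g(-0.5)].
Sum = -8.1.

-8.1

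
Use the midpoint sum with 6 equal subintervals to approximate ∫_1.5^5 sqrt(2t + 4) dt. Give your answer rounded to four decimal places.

11.2892

Δt = (5 − 1.5)/6 = 7/12.
Midpoints: 43/24, 2.375, 71/24, 85/24, 4.125, 113/24.
f(43/24) ≈ 2.7538, f(2.375) ≈ 2.9580, f(71/24) ≈ 3.1491, f(85/24) ≈ 3.3292, f(4.125) ≈ 3.5000, f(113/24) ≈ 3.6629.
Sum = Δt · [f(43/24) + f(2.375) + f(71/24) + ...].
Sum ≈ 11.2892.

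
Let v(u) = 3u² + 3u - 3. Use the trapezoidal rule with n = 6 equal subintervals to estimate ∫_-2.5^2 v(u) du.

8.015625

Δu = (2 − (-2.5))/6 = 0.75.
v(-2.5) = 8.25, v(-1.75) = 0.9375, v(-1) = -3, v(-0.25) = -3.5625, v(0.5) = -0.75, v(1.25) = 5.4375, v(2) = 15.
T_6 = (Δu/2)·[v(u_0) + 2v(u_1) + ... + 2v(u_{5}) + v(u_6)].
Sum = 8.015625.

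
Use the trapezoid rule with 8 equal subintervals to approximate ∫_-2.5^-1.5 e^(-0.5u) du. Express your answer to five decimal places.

Δu = (-1.5 − (-2.5))/8 = 0.125.
f(-2.5) ≈ 3.49034, f(-2.375) ≈ 3.27887, f(-2.25) ≈ 3.08022, f(-2.125) ≈ 2.89360, f(-2) ≈ 2.71828, f(-1.875) ≈ 2.55359, f(-1.75) ≈ 2.39888, f(-1.625) ≈ 2.25353, f(-1.5) ≈ 2.11700.
T_8 = (Δu/2)·[f(u_0) + 2f(u_1) + ... + 2f(u_{7}) + f(u_8)].
Sum ≈ 2.74758.

2.74758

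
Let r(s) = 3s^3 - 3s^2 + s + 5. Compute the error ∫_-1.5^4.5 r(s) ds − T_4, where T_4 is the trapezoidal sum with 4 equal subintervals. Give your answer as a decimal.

Exact integral: ∫_-1.5^4.5 r(s) ds = 248.25.
T_4 = 271.875.
Error = 248.25 − 271.875 = -23.625.

-23.625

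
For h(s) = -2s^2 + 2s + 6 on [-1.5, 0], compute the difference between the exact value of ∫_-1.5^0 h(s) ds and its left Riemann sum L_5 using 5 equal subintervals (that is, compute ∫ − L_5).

Exact integral: ∫_-1.5^0 h(s) ds = 4.5.
L_5 = 3.33.
Error = 4.5 − 3.33 = 1.17.

1.17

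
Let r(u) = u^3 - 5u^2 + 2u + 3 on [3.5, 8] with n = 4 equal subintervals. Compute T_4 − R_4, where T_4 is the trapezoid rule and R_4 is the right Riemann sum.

T_4 ≈ 281.48730.
R_4 ≈ 404.88574.
T_4 − R_4 = -123.3984375.

-123.3984375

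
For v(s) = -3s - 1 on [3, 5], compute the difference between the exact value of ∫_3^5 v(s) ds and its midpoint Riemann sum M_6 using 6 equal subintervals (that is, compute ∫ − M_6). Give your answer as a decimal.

0

Exact integral: ∫_3^5 v(s) ds = -26.
M_6 = -26.
Error = -26 − (-26) = 0.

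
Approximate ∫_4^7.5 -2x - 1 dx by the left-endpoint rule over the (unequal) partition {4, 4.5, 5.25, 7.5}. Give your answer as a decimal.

Subinterval widths: 0.5, 0.75, 2.25.
Left endpoints: 4, 4.5, 5.25.
f(4) = -9, f(4.5) = -10, f(5.25) = -11.5.
Sum = Σ Δx_i · f(x_i).
Sum = -37.875.

-37.875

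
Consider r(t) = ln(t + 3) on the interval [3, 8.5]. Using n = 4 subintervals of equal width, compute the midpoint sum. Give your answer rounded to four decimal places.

11.8427

Δt = (8.5 − 3)/4 = 1.375.
Midpoints: 3.6875, 5.0625, 6.4375, 7.8125.
r(3.6875) ≈ 1.9002, r(5.0625) ≈ 2.0872, r(6.4375) ≈ 2.2447, r(7.8125) ≈ 2.3807.
Sum = Δt · [r(3.6875) + r(5.0625) + r(6.4375) + r(7.8125)].
Sum ≈ 11.8427.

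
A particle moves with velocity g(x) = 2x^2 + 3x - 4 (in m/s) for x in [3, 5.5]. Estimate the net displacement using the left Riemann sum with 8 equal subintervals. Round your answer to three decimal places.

Δx = (5.5 − 3)/8 = 0.3125.
Left endpoints: 3, 3.3125, 3.625, 3.9375, 4.25, 4.5625, 4.875, 5.1875.
g(3) = 23, g(3.3125) = 27.8828125, g(3.625) = 33.15625, g(3.9375) = 38.8203125, g(4.25) = 44.875, g(4.5625) = 51.3203125, g(4.875) = 58.15625, g(5.1875) = 65.3828125.
Sum = Δx · [g(3) + g(3.3125) + g(3.625) + ...].
Sum ≈ 107.061.

107.061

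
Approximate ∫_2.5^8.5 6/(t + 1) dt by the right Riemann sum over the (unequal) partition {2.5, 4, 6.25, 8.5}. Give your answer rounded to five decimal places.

5.08312

Subinterval widths: 1.5, 2.25, 2.25.
Right endpoints: 4, 6.25, 8.5.
f(4) = 1.2, f(6.25) = 24/29, f(8.5) = 12/19.
Sum = Σ Δt_i · f(t_i).
Sum ≈ 5.08312.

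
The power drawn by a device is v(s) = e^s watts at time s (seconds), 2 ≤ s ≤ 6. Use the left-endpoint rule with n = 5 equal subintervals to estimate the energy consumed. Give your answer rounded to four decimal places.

258.5240

Δs = (6 − 2)/5 = 0.8.
Left endpoints: 2, 2.8, 3.6, 4.4, 5.2.
v(2) ≈ 7.3891, v(2.8) ≈ 16.4446, v(3.6) ≈ 36.5982, v(4.4) ≈ 81.4509, v(5.2) ≈ 181.2722.
Sum = Δs · [v(2) + v(2.8) + v(3.6) + v(4.4) + v(5.2)].
Sum ≈ 258.5240.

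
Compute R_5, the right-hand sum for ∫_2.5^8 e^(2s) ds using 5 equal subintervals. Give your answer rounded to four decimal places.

Δs = (8 − 2.5)/5 = 1.1.
Right endpoints: 3.6, 4.7, 5.8, 6.9, 8.
f(3.6) ≈ 1339.4308, f(4.7) ≈ 12088.3807, f(5.8) ≈ 109097.7993, f(6.9) ≈ 984609.1112, f(8) ≈ 8886110.5205.
Sum = Δs · [f(3.6) + f(4.7) + f(5.8) + f(6.9) + f(8)].
Sum ≈ 10992569.7668.

10992569.7668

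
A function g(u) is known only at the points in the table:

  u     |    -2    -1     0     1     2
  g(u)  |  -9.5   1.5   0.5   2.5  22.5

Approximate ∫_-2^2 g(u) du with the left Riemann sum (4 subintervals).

Δu = 1.
Sum = 1·[(-9.5) + 1.5 + 0.5 + 2.5] = -5.

-5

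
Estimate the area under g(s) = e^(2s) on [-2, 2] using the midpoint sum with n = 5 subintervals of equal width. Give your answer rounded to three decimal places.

24.583

Δs = (2 − (-2))/5 = 0.8.
Midpoints: -1.6, -0.8, 0, 0.8, 1.6.
g(-1.6) ≈ 0.041, g(-0.8) ≈ 0.202, g(0) ≈ 1.000, g(0.8) ≈ 4.953, g(1.6) ≈ 24.533.
Sum = Δs · [g(-1.6) + g(-0.8) + g(0) + g(0.8) + g(1.6)].
Sum ≈ 24.583.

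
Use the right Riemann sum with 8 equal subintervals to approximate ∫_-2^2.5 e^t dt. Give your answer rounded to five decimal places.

Δt = (2.5 − (-2))/8 = 0.5625.
Right endpoints: -1.4375, -0.875, -0.3125, 0.25, 0.8125, 1.375, 1.9375, 2.5.
f(-1.4375) ≈ 0.23752, f(-0.875) ≈ 0.41686, f(-0.3125) ≈ 0.73162, f(0.25) ≈ 1.28403, f(0.8125) ≈ 2.25353, f(1.375) ≈ 3.95508, f(1.9375) ≈ 6.94138, f(2.5) ≈ 12.18249.
Sum = Δt · [f(-1.4375) + f(-0.875) + f(-0.3125) + ...].
Sum ≈ 15.75141.

15.75141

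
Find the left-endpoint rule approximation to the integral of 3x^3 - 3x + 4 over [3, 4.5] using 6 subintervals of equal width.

Δx = (4.5 − 3)/6 = 0.25.
Left endpoints: 3, 3.25, 3.5, 3.75, 4, 4.25.
f(3) = 76, f(3.25) = 97.234375, f(3.5) = 122.125, f(3.75) = 150.953125, f(4) = 184, f(4.25) = 221.546875.
Sum = Δx · [f(3) + f(3.25) + f(3.5) + ...].
Sum = 212.96484375.

212.96484375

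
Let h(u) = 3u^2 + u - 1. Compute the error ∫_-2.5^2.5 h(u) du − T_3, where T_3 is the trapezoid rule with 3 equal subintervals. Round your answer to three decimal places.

Exact integral: ∫_-2.5^2.5 h(u) du = 26.25.
T_3 ≈ 33.19444.
Error ≈ 26.25 − 33.19444 ≈ -6.944.

-6.944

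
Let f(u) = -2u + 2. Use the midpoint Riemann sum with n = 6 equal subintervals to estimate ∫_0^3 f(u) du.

-3

Δu = (3 − 0)/6 = 0.5.
Midpoints: 0.25, 0.75, 1.25, 1.75, 2.25, 2.75.
f(0.25) = 1.5, f(0.75) = 0.5, f(1.25) = -0.5, f(1.75) = -1.5, f(2.25) = -2.5, f(2.75) = -3.5.
Sum = Δu · [f(0.25) + f(0.75) + f(1.25) + ...].
Sum = -3.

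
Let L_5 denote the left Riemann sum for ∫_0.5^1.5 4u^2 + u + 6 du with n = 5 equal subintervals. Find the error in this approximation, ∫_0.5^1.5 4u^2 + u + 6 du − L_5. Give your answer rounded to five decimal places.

Exact integral: ∫_0.5^1.5 f(u) du ≈ 11.3333333.
L_5 = 10.46.
Error ≈ 11.3333333 − 10.46 ≈ 0.87333.

0.87333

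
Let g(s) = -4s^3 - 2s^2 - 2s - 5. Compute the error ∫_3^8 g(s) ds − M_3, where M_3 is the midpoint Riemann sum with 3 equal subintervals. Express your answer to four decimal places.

-78.7037

Exact integral: ∫_3^8 g(s) ds ≈ -4418.333333.
M_3 ≈ -4339.629630.
Error ≈ -4418.333333 − (-4339.629630) ≈ -78.7037.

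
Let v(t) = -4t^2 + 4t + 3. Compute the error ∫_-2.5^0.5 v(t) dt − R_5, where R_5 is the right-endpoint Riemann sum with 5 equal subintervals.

-10.08

Exact integral: ∫_-2.5^0.5 v(t) dt = -24.
R_5 = -13.92.
Error = -24 − (-13.92) = -10.08.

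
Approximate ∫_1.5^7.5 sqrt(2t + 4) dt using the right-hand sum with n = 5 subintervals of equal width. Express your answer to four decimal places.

Δt = (7.5 − 1.5)/5 = 1.2.
Right endpoints: 2.7, 3.9, 5.1, 6.3, 7.5.
f(2.7) ≈ 3.0659, f(3.9) ≈ 3.4351, f(5.1) ≈ 3.7683, f(6.3) ≈ 4.0743, f(7.5) ≈ 4.3589.
Sum = Δt · [f(2.7) + f(3.9) + f(5.1) + f(6.3) + f(7.5)].
Sum ≈ 22.4431.

22.4431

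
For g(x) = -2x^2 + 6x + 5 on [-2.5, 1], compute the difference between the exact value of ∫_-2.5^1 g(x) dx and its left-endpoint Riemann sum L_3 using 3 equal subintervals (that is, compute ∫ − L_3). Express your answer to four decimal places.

19.9630

Exact integral: ∫_-2.5^1 g(x) dx ≈ -9.333333.
L_3 ≈ -29.296296.
Error ≈ -9.333333 − (-29.296296) ≈ 19.9630.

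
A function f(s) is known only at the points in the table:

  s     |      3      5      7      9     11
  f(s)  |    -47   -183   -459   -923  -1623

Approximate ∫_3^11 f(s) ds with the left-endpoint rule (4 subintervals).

-3224

Δs = 2.
Sum = 2·[(-47) + (-183) + (-459) + (-923)] = -3224.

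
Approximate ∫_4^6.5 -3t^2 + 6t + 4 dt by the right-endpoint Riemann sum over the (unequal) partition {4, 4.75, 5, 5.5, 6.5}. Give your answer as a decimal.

Subinterval widths: 0.75, 0.25, 0.5, 1.
Right endpoints: 4.75, 5, 5.5, 6.5.
f(4.75) = -35.1875, f(5) = -41, f(5.5) = -53.75, f(6.5) = -83.75.
Sum = Σ Δt_i · f(t_i).
Sum = -147.265625.

-147.265625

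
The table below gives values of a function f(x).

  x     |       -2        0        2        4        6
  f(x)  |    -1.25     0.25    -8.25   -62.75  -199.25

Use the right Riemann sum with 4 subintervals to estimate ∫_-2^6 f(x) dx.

Δx = 2.
Sum = 2·[0.25 + (-8.25) + (-62.75) + (-199.25)] = -540.

-540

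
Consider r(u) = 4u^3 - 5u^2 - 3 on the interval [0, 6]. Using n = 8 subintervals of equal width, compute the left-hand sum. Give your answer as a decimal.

678.9375

Δu = (6 − 0)/8 = 0.75.
Left endpoints: 0, 0.75, 1.5, 2.25, 3, 3.75, 4.5, 5.25.
r(0) = -3, r(0.75) = -4.125, r(1.5) = -0.75, r(2.25) = 17.25, r(3) = 60, r(3.75) = 137.625, r(4.5) = 260.25, r(5.25) = 438.
Sum = Δu · [r(0) + r(0.75) + r(1.5) + ...].
Sum = 678.9375.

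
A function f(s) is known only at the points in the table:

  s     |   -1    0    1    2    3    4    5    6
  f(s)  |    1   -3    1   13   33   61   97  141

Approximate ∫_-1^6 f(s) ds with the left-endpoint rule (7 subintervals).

Δs = 1.
Sum = 1·[1 + (-3) + 1 + 13 + 33 + 61 + 97] = 203.

203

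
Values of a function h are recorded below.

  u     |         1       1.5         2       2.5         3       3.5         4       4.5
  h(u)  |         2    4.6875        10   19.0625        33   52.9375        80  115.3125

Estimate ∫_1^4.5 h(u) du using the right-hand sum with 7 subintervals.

Δu = 0.5.
Sum = 0.5·[4.6875 + 10 + 19.0625 + 33 + 52.9375 + 80 + 115.3125] = 157.5.

157.5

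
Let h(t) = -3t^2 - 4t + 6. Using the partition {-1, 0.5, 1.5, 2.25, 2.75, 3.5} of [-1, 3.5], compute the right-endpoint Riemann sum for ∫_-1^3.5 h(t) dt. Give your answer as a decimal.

-62.921875

Subinterval widths: 1.5, 1, 0.75, 0.5, 0.75.
Right endpoints: 0.5, 1.5, 2.25, 2.75, 3.5.
h(0.5) = 3.25, h(1.5) = -6.75, h(2.25) = -18.1875, h(2.75) = -27.6875, h(3.5) = -44.75.
Sum = Σ Δt_i · h(t_i).
Sum = -62.921875.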